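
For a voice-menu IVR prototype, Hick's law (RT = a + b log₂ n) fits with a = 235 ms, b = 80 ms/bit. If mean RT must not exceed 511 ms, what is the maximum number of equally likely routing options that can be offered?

10

Set 235 + 80·log₂ n ≤ 511 → log₂ n ≤ (511 − 235)/80 = 3.4500.
So n ≤ 2^3.4500 = 10.928; the largest integer n is 10.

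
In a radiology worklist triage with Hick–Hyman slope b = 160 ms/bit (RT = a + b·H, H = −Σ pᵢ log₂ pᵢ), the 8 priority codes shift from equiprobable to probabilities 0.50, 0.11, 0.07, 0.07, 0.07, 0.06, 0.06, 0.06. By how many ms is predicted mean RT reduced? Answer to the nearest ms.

Equiprobable entropy H₀ = log₂ 8 = 3.0000 bits.
Skewed entropy H = −Σ pᵢ log₂ pᵢ = 2.3866 bits.
ΔRT = b·(H₀ − H) = 160 × 0.6134 = 98.15 ms.

98 ms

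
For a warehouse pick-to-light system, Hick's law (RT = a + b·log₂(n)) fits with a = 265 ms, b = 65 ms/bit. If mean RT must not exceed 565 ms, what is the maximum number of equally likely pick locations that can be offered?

24

65·log₂ n ≤ 565 − 265 = 300, giving log₂ n ≤ 4.6154 and n ≤ 24.511. The largest whole number is 24.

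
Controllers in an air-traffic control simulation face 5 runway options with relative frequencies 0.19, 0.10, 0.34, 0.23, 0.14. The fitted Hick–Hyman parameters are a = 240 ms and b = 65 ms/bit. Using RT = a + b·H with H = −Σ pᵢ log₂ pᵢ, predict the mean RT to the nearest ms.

Entropy contributions −pᵢ log₂ pᵢ: 0.4552, 0.3322, 0.5292, 0.4877, 0.3971; sum H = 2.2014 bits.
RT = a + bH = 240 + 65·2.2014 = 383.09 ms.

383 ms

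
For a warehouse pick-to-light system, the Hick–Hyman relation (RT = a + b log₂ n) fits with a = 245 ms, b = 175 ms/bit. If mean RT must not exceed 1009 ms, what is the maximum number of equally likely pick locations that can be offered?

20

175·log₂ n ≤ 1009 − 245 = 764, giving log₂ n ≤ 4.3657 and n ≤ 20.616. The largest whole number is 20.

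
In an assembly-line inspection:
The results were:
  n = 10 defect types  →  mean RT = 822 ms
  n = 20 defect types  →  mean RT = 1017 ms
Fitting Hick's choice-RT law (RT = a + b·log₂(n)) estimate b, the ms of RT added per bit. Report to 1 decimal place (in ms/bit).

195.0 ms/bit

b = (RT₂ − RT₁)/(log₂ n₂ − log₂ n₁) = (1017 − 822)/(4.3219 − 3.3219) = 195.000 ms/bit.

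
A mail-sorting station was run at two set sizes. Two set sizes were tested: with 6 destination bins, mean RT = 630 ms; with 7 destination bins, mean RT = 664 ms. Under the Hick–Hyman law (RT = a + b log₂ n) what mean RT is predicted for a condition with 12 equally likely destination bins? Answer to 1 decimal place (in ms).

782.9 ms

Solve the two-equation system in a and b:
  b = (664 − 630) / (log₂ 7 − log₂ 6) = 34 / (2.8074 − 2.5850) = 152.883 ms/bit
  a = 630 − 152.883 × 2.5850 = 234.803 ms
Then RT(12) = 234.803 + 152.883 × log₂ 12 = 234.803 + 152.883 × 3.5850 ≈ 782.883 ms.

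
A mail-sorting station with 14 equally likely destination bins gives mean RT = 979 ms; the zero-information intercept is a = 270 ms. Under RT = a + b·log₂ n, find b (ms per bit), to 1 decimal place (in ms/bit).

log₂(14) = 3.8074 bits.
b = (RT − a)/log₂ n = (979 − 270) / 3.8074 = 186.219 ms/bit.

186.2 ms/bit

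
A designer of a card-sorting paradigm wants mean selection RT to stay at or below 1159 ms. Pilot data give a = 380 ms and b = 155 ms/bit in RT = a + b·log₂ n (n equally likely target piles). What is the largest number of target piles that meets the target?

32

155·log₂ n ≤ 1159 − 380 = 779, giving log₂ n ≤ 5.0258 and n ≤ 32.578. The largest whole number is 32.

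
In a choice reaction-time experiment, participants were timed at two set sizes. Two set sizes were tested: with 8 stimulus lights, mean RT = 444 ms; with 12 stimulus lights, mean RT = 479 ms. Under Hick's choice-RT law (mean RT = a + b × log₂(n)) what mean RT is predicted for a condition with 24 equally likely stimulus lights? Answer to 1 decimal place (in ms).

538.8 ms

With log₂ n on the abscissa the relation is linear; from the two conditions:
  b = (479 − 444) / (log₂ 12 − log₂ 8) = 35 / (3.5850 − 3) = 59.833 ms/bit
  a = 444 − 59.833 × 3 = 264.501 ms
Then RT(24) = 264.501 + 59.833 × log₂ 24 = 264.501 + 59.833 × 4.5850 ≈ 538.833 ms.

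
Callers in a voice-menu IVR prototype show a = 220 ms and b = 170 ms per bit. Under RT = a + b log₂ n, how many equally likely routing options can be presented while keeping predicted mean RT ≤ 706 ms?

Information budget: (706 − 220)/170 = 2.8588 bits, so n ≤ 2^2.8588 = 7.254 → at most 7.

7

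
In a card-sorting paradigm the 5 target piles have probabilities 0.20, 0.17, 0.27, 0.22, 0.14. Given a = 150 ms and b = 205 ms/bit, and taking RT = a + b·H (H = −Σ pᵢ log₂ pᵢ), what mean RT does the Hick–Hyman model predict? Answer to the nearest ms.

619 ms

Entropy contributions −pᵢ log₂ pᵢ: 0.4644, 0.4346, 0.5100, 0.4806, 0.3971; sum H = 2.2867 bits.
RT = a + bH = 150 + 205·2.2867 = 618.77 ms.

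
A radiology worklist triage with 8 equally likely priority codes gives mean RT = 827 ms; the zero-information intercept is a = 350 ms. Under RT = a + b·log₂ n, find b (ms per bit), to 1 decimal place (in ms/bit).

159.0 ms/bit

b = (827 − 350) / log₂(8) = 477 / 3 = 159.000 ms/bit.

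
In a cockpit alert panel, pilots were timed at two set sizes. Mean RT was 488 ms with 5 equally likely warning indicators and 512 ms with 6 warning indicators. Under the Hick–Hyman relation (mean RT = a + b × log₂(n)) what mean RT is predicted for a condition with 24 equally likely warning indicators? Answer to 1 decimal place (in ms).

With log₂ n on the abscissa the relation is linear; from the two conditions:
  b = (512 − 488) / (log₂ 6 − log₂ 5) = 24 / (2.5850 − 2.3219) = 91.243 ms/bit
  a = 488 − 91.243 × 2.3219 = 276.141 ms
Then RT(24) = 276.141 + 91.243 × log₂ 24 = 276.141 + 91.243 × 4.5850 ≈ 694.486 ms.

694.5 ms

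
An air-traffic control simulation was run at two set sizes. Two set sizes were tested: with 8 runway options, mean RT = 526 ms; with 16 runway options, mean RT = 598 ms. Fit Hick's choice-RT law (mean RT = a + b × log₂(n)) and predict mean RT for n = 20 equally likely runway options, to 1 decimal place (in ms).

621.2 ms

RT is linear in log₂ n, so two points fix the line:
  b = (598 − 526) / (log₂ 16 − log₂ 8) = 72 / (4 − 3) = 72.000 ms/bit
  a = 526 − 72.000 × 3 = 310.000 ms
Then RT(20) = 310.000 + 72.000 × log₂ 20 = 310.000 + 72.000 × 4.3219 ≈ 621.179 ms.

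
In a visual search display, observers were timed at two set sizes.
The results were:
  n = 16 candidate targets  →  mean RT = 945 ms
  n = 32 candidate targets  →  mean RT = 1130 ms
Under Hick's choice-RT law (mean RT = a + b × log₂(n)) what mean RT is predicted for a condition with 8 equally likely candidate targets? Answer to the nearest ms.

With log₂ n on the abscissa the relation is linear; from the two conditions:
  b = (1130 − 945) / (log₂ 32 − log₂ 16) = 185 / (5 − 4) = 185 ms/bit
  a = 945 − 185 × 4 = 205 ms
Then RT(8) = 205 + 185 × log₂ 8 = 205 + 185 × 3 ≈ 760.000 ms.

760 ms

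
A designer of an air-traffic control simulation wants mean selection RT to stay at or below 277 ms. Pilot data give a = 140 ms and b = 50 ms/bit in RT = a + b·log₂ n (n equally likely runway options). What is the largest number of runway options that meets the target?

6

Set 140 + 50·log₂ n ≤ 277 → log₂ n ≤ (277 − 140)/50 = 2.7400.
So n ≤ 2^2.7400 = 6.681; the largest integer n is 6.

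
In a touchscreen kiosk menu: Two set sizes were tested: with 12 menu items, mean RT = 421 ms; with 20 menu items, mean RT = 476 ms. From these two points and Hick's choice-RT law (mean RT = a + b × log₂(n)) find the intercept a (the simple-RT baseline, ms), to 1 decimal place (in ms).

153.5 ms

Slope: b = (476 − 421) / (log₂ 20 − log₂ 12) = 55/0.7370 = 74.630 ms/bit.
a = RT₁ − b·log₂ n₁ = 421 − 74.630 × 3.5850 = 153.453 ms.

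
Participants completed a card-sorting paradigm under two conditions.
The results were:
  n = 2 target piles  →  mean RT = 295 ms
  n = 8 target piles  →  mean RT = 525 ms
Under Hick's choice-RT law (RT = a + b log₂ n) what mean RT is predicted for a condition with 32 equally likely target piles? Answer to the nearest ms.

With log₂ n on the abscissa the relation is linear; from the two conditions:
  b = (525 − 295) / (log₂ 8 − log₂ 2) = 230 / (3 − 1) = 115 ms/bit
  a = 295 − 115 × 1 = 180 ms
Then RT(32) = 180 + 115 × log₂ 32 = 180 + 115 × 5 ≈ 755.000 ms.

755 ms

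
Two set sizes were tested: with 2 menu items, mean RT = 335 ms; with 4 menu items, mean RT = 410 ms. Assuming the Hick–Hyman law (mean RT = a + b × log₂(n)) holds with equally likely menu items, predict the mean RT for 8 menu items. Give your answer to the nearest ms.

Solve the two-equation system in a and b:
  b = (410 − 335) / (log₂ 4 − log₂ 2) = 75 / (2 − 1) = 75 ms/bit
  a = 335 − 75 × 1 = 260 ms
Then RT(8) = 260 + 75 × log₂ 8 = 260 + 75 × 3 ≈ 485.000 ms.

485 ms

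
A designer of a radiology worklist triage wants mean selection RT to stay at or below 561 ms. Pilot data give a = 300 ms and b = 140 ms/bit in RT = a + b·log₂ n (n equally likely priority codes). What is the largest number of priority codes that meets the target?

3

140·log₂ n ≤ 561 − 300 = 261, giving log₂ n ≤ 1.8643 and n ≤ 3.641. The largest whole number is 3.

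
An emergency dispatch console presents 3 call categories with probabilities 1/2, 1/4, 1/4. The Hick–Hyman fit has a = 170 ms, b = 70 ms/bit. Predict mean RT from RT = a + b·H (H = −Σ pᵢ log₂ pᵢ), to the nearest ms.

Each term −pᵢ log₂ pᵢ: 0.5·1 + 0.25·2 + 0.25·2; summed, H = 1.500 bits.
Mean RT = a + bH = 170 + 70·1.500 = 275.00 ms.

275 ms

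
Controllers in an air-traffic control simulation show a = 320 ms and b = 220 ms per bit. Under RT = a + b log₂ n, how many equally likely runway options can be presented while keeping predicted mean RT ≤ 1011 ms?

Set 320 + 220·log₂ n ≤ 1011 → log₂ n ≤ (1011 − 320)/220 = 3.1409.
So n ≤ 2^3.1409 = 8.821; the largest integer n is 8.

8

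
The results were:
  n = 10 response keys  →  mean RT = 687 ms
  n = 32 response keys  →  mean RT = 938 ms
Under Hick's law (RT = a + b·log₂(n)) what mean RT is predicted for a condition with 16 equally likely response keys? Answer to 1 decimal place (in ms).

With log₂ n on the abscissa the relation is linear; from the two conditions:
  b = (938 − 687) / (log₂ 32 − log₂ 10) = 251 / (5 − 3.3219) = 149.576 ms/bit
  a = 687 − 149.576 × 3.3219 = 190.118 ms
Then RT(16) = 190.118 + 149.576 × log₂ 16 = 190.118 + 149.576 × 4 ≈ 788.424 ms.

788.4 ms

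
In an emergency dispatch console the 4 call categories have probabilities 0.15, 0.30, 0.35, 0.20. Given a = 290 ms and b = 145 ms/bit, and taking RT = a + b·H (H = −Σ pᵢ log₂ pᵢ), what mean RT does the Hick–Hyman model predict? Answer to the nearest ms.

569 ms

H = 0.15·log₂(1/0.15) + 0.30·log₂(1/0.30) + 0.35·log₂(1/0.35) + 0.20·log₂(1/0.20) = 1.9261 bits.
RT = 290 + 145 × 1.9261 = 569.29 ms.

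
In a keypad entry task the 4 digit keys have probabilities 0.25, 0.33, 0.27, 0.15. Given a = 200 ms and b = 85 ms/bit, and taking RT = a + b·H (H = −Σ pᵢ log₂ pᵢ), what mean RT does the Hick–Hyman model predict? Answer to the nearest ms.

H = 0.25·log₂(1/0.25) + 0.33·log₂(1/0.33) + 0.27·log₂(1/0.27) + 0.15·log₂(1/0.15) = 1.9484 bits.
RT = 200 + 85 × 1.9484 = 365.61 ms.

366 ms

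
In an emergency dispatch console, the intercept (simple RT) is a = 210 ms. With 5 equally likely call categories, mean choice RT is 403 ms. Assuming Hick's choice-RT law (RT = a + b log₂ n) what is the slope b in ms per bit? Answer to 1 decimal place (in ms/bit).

b = (403 − 210) / log₂(5) = 193 / 2.3219 = 83.121 ms/bit.

83.1 ms/bit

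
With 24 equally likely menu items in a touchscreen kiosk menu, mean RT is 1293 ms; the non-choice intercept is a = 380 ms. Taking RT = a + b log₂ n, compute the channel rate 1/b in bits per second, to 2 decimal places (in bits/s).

5.02 bits/s

b = (1293 − 380)/log₂ 24 = 913/4.5850 = 199.129 ms per bit = 0.19913 s/bit; the reciprocal is 5.022 bits/s.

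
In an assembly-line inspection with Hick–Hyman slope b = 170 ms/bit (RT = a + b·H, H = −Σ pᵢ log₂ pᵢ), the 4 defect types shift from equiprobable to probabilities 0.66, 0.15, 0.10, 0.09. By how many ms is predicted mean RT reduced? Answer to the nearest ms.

Equiprobable entropy H₀ = log₂ 4 = 2.0000 bits.
Skewed entropy H = −Σ pᵢ log₂ pᵢ = 1.4510 bits.
ΔRT = b·(H₀ − H) = 170 × 0.5490 = 93.32 ms.

93 ms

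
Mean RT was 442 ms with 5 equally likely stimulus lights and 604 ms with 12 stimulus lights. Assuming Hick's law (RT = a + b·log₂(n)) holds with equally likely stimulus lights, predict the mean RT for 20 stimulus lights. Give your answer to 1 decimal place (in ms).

698.5 ms

Fit slope and intercept:
  b = (604 − 442) / (log₂ 12 − log₂ 5) = 162 / (3.5850 − 2.3219) = 128.263 ms/bit
  a = 442 − 128.263 × 2.3219 = 144.184 ms
Then RT(20) = 144.184 + 128.263 × log₂ 20 = 144.184 + 128.263 × 4.3219 ≈ 698.525 ms.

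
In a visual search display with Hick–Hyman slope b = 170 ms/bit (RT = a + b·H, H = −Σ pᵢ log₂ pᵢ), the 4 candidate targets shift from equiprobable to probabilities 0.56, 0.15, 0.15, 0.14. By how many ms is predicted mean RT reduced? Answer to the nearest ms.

Equiprobable entropy H₀ = log₂ 4 = 2.0000 bits.
Skewed entropy H = −Σ pᵢ log₂ pᵢ = 1.6866 bits.
ΔRT = b·(H₀ − H) = 170 × 0.3134 = 53.27 ms.

53 ms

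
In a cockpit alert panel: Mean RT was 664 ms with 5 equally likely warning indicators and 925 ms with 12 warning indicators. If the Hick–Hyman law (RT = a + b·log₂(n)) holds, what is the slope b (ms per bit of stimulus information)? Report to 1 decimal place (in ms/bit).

The slope on a log₂ axis is (925 − 664) / (3.5850 − 2.3219) = 206.645 ms/bit.

206.6 ms/bit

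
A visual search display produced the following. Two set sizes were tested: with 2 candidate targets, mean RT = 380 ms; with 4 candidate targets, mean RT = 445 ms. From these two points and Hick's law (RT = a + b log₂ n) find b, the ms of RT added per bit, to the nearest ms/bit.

65 ms/bit

b = (RT₂ − RT₁)/(log₂ n₂ − log₂ n₁) = (445 − 380)/(2 − 1) = 65 ms/bit.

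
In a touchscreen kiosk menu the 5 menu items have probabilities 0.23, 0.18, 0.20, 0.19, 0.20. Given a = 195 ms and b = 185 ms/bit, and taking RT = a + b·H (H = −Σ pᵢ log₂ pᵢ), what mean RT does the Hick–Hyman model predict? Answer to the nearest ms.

H = 0.23·log₂(1/0.23) + 0.18·log₂(1/0.18) + 0.20·log₂(1/0.20) + 0.19·log₂(1/0.19) + 0.20·log₂(1/0.20) = 2.3170 bits.
RT = 195 + 185 × 2.3170 = 623.64 ms.

624 ms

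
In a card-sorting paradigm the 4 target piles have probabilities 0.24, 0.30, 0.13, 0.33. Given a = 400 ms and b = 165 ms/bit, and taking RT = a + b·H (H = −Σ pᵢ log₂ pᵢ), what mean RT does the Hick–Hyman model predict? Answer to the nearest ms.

Entropy contributions −pᵢ log₂ pᵢ: 0.4941, 0.5211, 0.3826, 0.5278; sum H = 1.9257 bits.
RT = a + bH = 400 + 165·1.9257 = 717.74 ms.

718 ms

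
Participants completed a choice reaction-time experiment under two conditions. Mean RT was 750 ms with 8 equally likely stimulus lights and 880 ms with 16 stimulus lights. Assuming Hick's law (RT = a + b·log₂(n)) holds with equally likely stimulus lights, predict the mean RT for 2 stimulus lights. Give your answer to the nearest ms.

Solve the two-equation system in a and b:
  b = (880 − 750) / (log₂ 16 − log₂ 8) = 130 / (4 − 3) = 130 ms/bit
  a = 750 − 130 × 3 = 360 ms
Then RT(2) = 360 + 130 × log₂ 2 = 360 + 130 × 1 ≈ 490.000 ms.

490 ms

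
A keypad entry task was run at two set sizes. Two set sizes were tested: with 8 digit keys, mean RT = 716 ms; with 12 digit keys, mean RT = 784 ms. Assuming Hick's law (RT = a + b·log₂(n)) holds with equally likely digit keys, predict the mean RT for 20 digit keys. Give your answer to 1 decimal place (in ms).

Fit slope and intercept:
  b = (784 − 716) / (log₂ 12 − log₂ 8) = 68 / (3.5850 − 3) = 116.247 ms/bit
  a = 716 − 116.247 × 3 = 367.260 ms
Then RT(20) = 367.260 + 116.247 × log₂ 20 = 367.260 + 116.247 × 4.3219 ≈ 869.670 ms.

869.7 ms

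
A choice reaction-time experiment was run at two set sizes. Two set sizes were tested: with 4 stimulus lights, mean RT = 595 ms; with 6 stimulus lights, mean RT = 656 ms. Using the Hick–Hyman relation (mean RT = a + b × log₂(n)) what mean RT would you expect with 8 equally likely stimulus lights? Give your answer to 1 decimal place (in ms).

699.3 ms

Fit slope and intercept:
  b = (656 − 595) / (log₂ 6 − log₂ 4) = 61 / (2.5850 − 2) = 104.280 ms/bit
  a = 595 − 104.280 × 2 = 386.440 ms
Then RT(8) = 386.440 + 104.280 × log₂ 8 = 386.440 + 104.280 × 3 ≈ 699.280 ms.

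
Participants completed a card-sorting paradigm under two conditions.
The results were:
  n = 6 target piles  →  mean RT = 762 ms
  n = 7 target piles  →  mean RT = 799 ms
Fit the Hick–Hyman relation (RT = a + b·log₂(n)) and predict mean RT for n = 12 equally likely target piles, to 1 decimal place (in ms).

Fit slope and intercept:
  b = (799 − 762) / (log₂ 7 − log₂ 6) = 37 / (2.8074 − 2.5850) = 166.373 ms/bit
  a = 762 − 166.373 × 2.5850 = 331.933 ms
Then RT(12) = 331.933 + 166.373 × log₂ 12 = 331.933 + 166.373 × 3.5850 ≈ 928.373 ms.

928.4 ms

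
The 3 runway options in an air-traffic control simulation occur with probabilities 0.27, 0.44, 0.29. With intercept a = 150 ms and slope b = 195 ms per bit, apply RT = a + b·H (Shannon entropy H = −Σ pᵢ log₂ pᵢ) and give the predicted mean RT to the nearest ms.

452 ms

Entropy contributions −pᵢ log₂ pᵢ: 0.5100, 0.5211, 0.5179; sum H = 1.5491 bits.
RT = a + bH = 150 + 195·1.5491 = 452.07 ms.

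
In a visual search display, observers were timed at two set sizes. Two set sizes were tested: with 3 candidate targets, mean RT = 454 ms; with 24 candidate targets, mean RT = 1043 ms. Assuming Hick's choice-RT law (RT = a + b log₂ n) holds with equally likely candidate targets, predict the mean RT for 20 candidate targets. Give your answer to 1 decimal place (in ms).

991.4 ms

RT is linear in log₂ n, so two points fix the line:
  b = (1043 − 454) / (log₂ 24 − log₂ 3) = 589 / (4.5850 − 1.5850) = 196.333 ms/bit
  a = 454 − 196.333 × 1.5850 = 142.819 ms
Then RT(20) = 142.819 + 196.333 × log₂ 20 = 142.819 + 196.333 × 4.3219 ≈ 991.358 ms.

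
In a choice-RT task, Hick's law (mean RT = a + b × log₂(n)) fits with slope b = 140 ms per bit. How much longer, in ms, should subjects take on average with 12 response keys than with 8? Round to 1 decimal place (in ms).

81.9 ms

ΔRT = (a + b log₂ n₂) − (a + b log₂ n₁) = b·(log₂ n₂ − log₂ n₁).
log₂(12) − log₂(8) = 3.5850 − 3 = 0.5850.
ΔRT = 140 × 0.5850 = 81.895 ms.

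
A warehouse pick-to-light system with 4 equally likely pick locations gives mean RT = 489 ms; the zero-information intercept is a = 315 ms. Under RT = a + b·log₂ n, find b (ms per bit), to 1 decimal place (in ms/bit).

b = (489 − 315) / log₂(4) = 174 / 2 = 87.000 ms/bit.

87.0 ms/bit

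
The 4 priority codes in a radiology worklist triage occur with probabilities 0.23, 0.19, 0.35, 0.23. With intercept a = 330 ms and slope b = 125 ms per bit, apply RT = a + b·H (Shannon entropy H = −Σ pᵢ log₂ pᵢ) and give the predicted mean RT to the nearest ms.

Entropy contributions −pᵢ log₂ pᵢ: 0.4877, 0.4552, 0.5301, 0.4877; sum H = 1.9607 bits.
RT = a + bH = 330 + 125·1.9607 = 575.08 ms.

575 ms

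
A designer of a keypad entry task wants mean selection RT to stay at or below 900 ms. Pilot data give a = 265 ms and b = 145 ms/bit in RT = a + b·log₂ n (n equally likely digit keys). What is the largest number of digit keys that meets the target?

145·log₂ n ≤ 900 − 265 = 635, giving log₂ n ≤ 4.3793 and n ≤ 20.812. The largest whole number is 20.

20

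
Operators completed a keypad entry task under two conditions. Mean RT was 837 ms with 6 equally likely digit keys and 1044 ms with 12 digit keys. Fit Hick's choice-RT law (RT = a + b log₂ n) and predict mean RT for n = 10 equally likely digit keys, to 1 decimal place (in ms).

With log₂ n on the abscissa the relation is linear; from the two conditions:
  b = (1044 − 837) / (log₂ 12 − log₂ 6) = 207 / (3.5850 − 2.5850) = 207.000 ms/bit
  a = 837 − 207.000 × 2.5850 = 301.913 ms
Then RT(10) = 301.913 + 207.000 × log₂ 10 = 301.913 + 207.000 × 3.3219 ≈ 989.552 ms.

989.6 ms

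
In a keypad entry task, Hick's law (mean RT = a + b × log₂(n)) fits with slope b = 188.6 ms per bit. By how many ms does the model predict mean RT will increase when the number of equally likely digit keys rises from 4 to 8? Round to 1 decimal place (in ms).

188.6 ms

The intercept a cancels: ΔRT = b·(log₂ n₂ − log₂ n₁) = b·log₂(n₂/n₁).
log₂(8) − log₂(4) = log₂(8/4) = log₂(2) = 1.
ΔRT = 188.6 × 1.0000 = 188.600 ms.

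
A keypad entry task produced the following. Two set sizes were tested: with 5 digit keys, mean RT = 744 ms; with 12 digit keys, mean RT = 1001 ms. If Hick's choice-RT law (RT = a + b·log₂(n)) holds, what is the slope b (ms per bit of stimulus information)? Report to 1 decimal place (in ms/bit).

203.5 ms/bit

The slope on a log₂ axis is (1001 − 744) / (3.5850 − 2.3219) = 203.478 ms/bit.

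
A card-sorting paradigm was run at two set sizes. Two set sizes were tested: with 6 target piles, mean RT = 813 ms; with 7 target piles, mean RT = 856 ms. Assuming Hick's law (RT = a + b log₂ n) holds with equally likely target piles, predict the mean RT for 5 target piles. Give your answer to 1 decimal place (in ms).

Solve the two-equation system in a and b:
  b = (856 − 813) / (log₂ 7 − log₂ 6) = 43 / (2.8074 − 2.5850) = 193.352 ms/bit
  a = 813 − 193.352 × 2.5850 = 313.193 ms
Then RT(5) = 313.193 + 193.352 × log₂ 5 = 313.193 + 193.352 × 2.3219 ≈ 762.142 ms.

762.1 ms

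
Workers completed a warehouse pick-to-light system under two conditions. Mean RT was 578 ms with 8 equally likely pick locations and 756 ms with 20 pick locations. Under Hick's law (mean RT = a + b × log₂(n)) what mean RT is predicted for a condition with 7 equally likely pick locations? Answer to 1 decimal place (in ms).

552.1 ms

With log₂ n on the abscissa the relation is linear; from the two conditions:
  b = (756 − 578) / (log₂ 20 − log₂ 8) = 178 / (4.3219 − 3) = 134.652 ms/bit
  a = 578 − 134.652 × 3 = 174.045 ms
Then RT(7) = 174.045 + 134.652 × log₂ 7 = 174.045 + 134.652 × 2.8074 ≈ 552.060 ms.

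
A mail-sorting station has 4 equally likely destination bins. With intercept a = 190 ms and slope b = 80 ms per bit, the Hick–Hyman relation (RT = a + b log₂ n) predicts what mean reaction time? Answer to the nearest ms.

log₂(4) = 2 bits, so RT = 190 + 80 × 2 ≈ 350.000 ms.

350 ms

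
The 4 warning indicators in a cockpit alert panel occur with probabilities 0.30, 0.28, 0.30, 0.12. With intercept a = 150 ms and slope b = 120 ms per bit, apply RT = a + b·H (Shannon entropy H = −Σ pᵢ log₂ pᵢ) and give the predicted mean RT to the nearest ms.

381 ms

H = 0.30·log₂(1/0.30) + 0.28·log₂(1/0.28) + 0.30·log₂(1/0.30) + 0.12·log₂(1/0.12) = 1.9235 bits.
RT = 150 + 120 × 1.9235 = 380.82 ms.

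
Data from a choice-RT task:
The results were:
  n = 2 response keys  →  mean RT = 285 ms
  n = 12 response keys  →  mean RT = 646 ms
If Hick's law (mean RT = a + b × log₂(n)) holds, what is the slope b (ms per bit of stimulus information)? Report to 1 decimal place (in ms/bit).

b = (RT₂ − RT₁)/(log₂ n₂ − log₂ n₁) = (646 − 285)/(3.5850 − 1) = 139.654 ms/bit.

139.7 ms/bit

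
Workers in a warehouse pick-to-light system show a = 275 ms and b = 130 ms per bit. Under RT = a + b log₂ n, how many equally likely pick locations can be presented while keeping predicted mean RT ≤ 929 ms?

130·log₂ n ≤ 929 − 275 = 654, giving log₂ n ≤ 5.0308 and n ≤ 32.690. The largest whole number is 32.

32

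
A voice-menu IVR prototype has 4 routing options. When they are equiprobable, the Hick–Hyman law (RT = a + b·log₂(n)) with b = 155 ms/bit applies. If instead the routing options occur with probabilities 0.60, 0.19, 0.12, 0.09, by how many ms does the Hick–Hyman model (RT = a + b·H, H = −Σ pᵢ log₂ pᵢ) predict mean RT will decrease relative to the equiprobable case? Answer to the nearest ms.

Equiprobable entropy H₀ = log₂ 4 = 2.0000 bits.
Skewed entropy H = −Σ pᵢ log₂ pᵢ = 1.5771 bits.
ΔRT = b·(H₀ − H) = 155 × 0.4229 = 65.55 ms.

66 ms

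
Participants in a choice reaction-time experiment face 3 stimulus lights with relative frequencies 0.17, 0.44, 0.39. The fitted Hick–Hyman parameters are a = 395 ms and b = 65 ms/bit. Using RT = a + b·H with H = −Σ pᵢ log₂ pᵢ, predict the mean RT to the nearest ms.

492 ms

Entropy contributions −pᵢ log₂ pᵢ: 0.4346, 0.5211, 0.5298; sum H = 1.4855 bits.
RT = a + bH = 395 + 65·1.4855 = 491.56 ms.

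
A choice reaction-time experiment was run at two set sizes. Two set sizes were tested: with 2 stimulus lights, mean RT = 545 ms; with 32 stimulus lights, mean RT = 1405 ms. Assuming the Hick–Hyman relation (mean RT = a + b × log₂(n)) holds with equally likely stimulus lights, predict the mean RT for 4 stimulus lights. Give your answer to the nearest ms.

760 ms

With log₂ n on the abscissa the relation is linear; from the two conditions:
  b = (1405 − 545) / (log₂ 32 − log₂ 2) = 860 / (5 − 1) = 215 ms/bit
  a = 545 − 215 × 1 = 330 ms
Then RT(4) = 330 + 215 × log₂ 4 = 330 + 215 × 2 ≈ 760.000 ms.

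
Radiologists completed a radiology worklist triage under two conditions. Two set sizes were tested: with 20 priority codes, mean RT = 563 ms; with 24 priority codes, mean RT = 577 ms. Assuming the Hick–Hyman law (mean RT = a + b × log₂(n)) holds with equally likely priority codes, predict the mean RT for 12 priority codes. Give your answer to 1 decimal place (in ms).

RT is linear in log₂ n, so two points fix the line:
  b = (577 − 563) / (log₂ 24 − log₂ 20) = 14 / (4.5850 − 4.3219) = 53.225 ms/bit
  a = 563 − 53.225 × 4.3219 = 332.965 ms
Then RT(12) = 332.965 + 53.225 × log₂ 12 = 332.965 + 53.225 × 3.5850 ≈ 523.775 ms.

523.8 ms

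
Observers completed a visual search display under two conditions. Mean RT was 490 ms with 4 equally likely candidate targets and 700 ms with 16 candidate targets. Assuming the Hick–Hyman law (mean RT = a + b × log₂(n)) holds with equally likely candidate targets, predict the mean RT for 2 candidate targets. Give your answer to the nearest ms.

Fit slope and intercept:
  b = (700 − 490) / (log₂ 16 − log₂ 4) = 210 / (4 − 2) = 105 ms/bit
  a = 490 − 105 × 2 = 280 ms
Then RT(2) = 280 + 105 × log₂ 2 = 280 + 105 × 1 ≈ 385.000 ms.

385 ms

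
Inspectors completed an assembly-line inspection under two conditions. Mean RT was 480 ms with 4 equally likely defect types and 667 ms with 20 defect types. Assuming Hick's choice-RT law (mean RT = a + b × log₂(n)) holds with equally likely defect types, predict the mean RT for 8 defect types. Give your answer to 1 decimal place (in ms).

Solve the two-equation system in a and b:
  b = (667 − 480) / (log₂ 20 − log₂ 4) = 187 / (4.3219 − 2) = 80.537 ms/bit
  a = 480 − 80.537 × 2 = 318.927 ms
Then RT(8) = 318.927 + 80.537 × log₂ 8 = 318.927 + 80.537 × 3 ≈ 560.537 ms.

560.5 ms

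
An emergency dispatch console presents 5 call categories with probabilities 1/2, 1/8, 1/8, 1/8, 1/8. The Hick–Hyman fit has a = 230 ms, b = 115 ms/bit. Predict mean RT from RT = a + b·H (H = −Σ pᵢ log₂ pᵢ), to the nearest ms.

H = −Σ pᵢ log₂ pᵢ = 0.5·1 + 0.125·3 + 0.125·3 + 0.125·3 + 0.125·3 = 2.000 bits.
RT = 230 + 115 × 2.000 = 460.00 ms.

460 ms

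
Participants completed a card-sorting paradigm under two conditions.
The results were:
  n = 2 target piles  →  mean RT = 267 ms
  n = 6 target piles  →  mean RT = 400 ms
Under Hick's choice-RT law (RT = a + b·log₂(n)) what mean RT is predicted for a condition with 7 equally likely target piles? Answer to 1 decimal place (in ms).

418.7 ms

Fit slope and intercept:
  b = (400 − 267) / (log₂ 6 − log₂ 2) = 133 / (2.5850 − 1) = 83.914 ms/bit
  a = 267 − 83.914 × 1 = 183.086 ms
Then RT(7) = 183.086 + 83.914 × log₂ 7 = 183.086 + 83.914 × 2.8074 ≈ 418.662 ms.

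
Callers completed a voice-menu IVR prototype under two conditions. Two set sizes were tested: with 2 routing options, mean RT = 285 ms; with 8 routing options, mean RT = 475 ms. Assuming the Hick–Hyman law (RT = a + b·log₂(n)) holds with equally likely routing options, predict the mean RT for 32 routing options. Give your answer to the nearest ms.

RT is linear in log₂ n, so two points fix the line:
  b = (475 − 285) / (log₂ 8 − log₂ 2) = 190 / (3 − 1) = 95 ms/bit
  a = 285 − 95 × 1 = 190 ms
Then RT(32) = 190 + 95 × log₂ 32 = 190 + 95 × 5 ≈ 665.000 ms.

665 ms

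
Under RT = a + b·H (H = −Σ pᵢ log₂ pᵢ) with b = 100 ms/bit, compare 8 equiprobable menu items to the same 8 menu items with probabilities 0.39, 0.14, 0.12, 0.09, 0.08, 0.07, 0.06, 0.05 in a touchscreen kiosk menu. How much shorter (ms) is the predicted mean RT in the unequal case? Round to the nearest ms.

37 ms

Equiprobable entropy H₀ = log₂ 8 = 3.0000 bits.
Skewed entropy H = −Σ pᵢ log₂ pᵢ = 2.6263 bits.
ΔRT = b·(H₀ − H) = 100 × 0.3737 = 37.37 ms.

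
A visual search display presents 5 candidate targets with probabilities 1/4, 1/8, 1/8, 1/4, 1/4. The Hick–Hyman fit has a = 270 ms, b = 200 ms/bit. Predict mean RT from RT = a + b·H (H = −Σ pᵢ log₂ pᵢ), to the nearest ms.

Each term −pᵢ log₂ pᵢ: 0.25·2 + 0.125·3 + 0.125·3 + 0.25·2 + 0.25·2; summed, H = 2.250 bits.
Mean RT = a + bH = 270 + 200·2.250 = 720.00 ms.

720 ms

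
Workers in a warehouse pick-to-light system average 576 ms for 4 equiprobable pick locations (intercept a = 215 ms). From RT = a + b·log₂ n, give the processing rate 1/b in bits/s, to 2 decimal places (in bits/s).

5.54 bits/s

Choice component = 576 − 215 = 361 ms over log₂(4) = 2 bits.
b = 361 / 2 = 180.500 ms/bit, so 1/b = 5.540 bits/s.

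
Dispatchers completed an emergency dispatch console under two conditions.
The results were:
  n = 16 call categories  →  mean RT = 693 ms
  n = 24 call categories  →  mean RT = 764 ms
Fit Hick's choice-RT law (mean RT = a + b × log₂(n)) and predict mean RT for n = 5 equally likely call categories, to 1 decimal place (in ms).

489.3 ms

Fit slope and intercept:
  b = (764 − 693) / (log₂ 24 − log₂ 16) = 71 / (4.5850 − 4) = 121.375 ms/bit
  a = 693 − 121.375 × 4 = 207.499 ms
Then RT(5) = 207.499 + 121.375 × log₂ 5 = 207.499 + 121.375 × 2.3219 ≈ 489.324 ms.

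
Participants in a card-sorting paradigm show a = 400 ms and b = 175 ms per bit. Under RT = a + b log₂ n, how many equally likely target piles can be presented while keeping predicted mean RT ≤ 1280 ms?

175·log₂ n ≤ 1280 − 400 = 880, giving log₂ n ≤ 5.0286 and n ≤ 32.640. The largest whole number is 32.

32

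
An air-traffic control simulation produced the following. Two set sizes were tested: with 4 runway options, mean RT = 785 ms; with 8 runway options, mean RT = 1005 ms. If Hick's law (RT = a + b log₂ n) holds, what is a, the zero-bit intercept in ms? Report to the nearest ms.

345 ms

Slope: b = (1005 − 785) / (log₂ 8 − log₂ 4) = 220/1.0000 = 220 ms/bit.
Intercept: a = 785 − 220·log₂(4) = 345.000 ms.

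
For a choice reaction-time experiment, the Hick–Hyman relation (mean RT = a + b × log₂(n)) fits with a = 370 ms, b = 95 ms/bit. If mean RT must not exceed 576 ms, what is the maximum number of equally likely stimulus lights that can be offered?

4

95·log₂ n ≤ 576 − 370 = 206, giving log₂ n ≤ 2.1684 and n ≤ 4.495. The largest whole number is 4.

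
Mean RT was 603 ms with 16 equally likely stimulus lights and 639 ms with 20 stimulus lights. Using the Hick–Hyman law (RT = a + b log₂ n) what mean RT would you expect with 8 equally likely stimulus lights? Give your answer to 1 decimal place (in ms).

RT is linear in log₂ n, so two points fix the line:
  b = (639 − 603) / (log₂ 20 − log₂ 16) = 36 / (4.3219 − 4) = 111.826 ms/bit
  a = 603 − 111.826 × 4 = 155.695 ms
Then RT(8) = 155.695 + 111.826 × log₂ 8 = 155.695 + 111.826 × 3 ≈ 491.174 ms.

491.2 ms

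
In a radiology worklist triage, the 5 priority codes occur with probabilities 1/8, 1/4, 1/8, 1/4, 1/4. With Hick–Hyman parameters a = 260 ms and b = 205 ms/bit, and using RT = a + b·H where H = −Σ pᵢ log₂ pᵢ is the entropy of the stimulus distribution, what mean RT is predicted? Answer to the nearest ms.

721 ms

Each term −pᵢ log₂ pᵢ: 0.125·3 + 0.25·2 + 0.125·3 + 0.25·2 + 0.25·2; summed, H = 2.250 bits.
Mean RT = a + bH = 260 + 205·2.250 = 721.25 ms.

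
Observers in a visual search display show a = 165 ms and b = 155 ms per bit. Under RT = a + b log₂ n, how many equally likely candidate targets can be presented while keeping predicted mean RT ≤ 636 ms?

8

155·log₂ n ≤ 636 − 165 = 471, giving log₂ n ≤ 3.0387 and n ≤ 8.218. The largest whole number is 8.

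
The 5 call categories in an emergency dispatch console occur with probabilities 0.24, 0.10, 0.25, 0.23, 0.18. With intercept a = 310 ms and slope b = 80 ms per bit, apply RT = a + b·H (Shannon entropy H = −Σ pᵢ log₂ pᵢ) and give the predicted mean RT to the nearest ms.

Entropy contributions −pᵢ log₂ pᵢ: 0.4941, 0.3322, 0.5000, 0.4877, 0.4453; sum H = 2.2593 bits.
RT = a + bH = 310 + 80·2.2593 = 490.74 ms.

491 ms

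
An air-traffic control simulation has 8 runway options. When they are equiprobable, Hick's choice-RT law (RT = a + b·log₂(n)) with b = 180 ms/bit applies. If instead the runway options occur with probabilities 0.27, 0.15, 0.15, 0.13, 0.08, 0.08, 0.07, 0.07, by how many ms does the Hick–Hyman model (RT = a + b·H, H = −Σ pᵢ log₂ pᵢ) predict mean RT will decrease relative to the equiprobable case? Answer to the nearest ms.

30 ms

Equiprobable entropy H₀ = log₂ 8 = 3.0000 bits.
Skewed entropy H = −Σ pᵢ log₂ pᵢ = 2.8339 bits.
ΔRT = b·(H₀ − H) = 180 × 0.1661 = 29.90 ms.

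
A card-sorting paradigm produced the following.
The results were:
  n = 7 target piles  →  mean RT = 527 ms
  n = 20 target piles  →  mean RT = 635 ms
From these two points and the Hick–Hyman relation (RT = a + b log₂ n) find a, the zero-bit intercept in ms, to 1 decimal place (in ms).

b = (RT₂ − RT₁)/(log₂ n₂ − log₂ n₁) = (635 − 527)/(4.3219 − 2.8074) = 71.307 ms/bit.
Intercept: a = 527 − 71.307·log₂(7) = 326.815 ms.

326.8 ms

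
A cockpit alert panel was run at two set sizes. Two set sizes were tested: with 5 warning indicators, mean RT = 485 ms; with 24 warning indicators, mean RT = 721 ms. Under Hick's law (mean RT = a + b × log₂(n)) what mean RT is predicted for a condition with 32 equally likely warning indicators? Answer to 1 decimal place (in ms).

With log₂ n on the abscissa the relation is linear; from the two conditions:
  b = (721 − 485) / (log₂ 24 − log₂ 5) = 236 / (4.5850 − 2.3219) = 104.285 ms/bit
  a = 485 − 104.285 × 2.3219 = 242.858 ms
Then RT(32) = 242.858 + 104.285 × log₂ 32 = 242.858 + 104.285 × 5 ≈ 764.282 ms.

764.3 ms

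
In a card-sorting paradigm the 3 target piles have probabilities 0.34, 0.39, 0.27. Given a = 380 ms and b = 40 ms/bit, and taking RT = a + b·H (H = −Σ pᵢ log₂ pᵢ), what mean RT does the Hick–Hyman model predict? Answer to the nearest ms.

Entropy contributions −pᵢ log₂ pᵢ: 0.5292, 0.5298, 0.5100; sum H = 1.5690 bits.
RT = a + bH = 380 + 40·1.5690 = 442.76 ms.

443 ms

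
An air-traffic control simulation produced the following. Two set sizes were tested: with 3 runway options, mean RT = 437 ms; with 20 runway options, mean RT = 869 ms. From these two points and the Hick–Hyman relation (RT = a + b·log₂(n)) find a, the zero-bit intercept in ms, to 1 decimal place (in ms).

The slope on a log₂ axis is (869 − 437) / (4.3219 − 1.5850) = 157.839 ms/bit.
a = RT₁ − b·log₂ n₁ = 437 − 157.839 × 1.5850 = 186.831 ms.

186.8 ms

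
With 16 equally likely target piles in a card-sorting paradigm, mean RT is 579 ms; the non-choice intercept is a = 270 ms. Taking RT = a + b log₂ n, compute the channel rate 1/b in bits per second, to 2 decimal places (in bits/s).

12.94 bits/s

b = (579 − 270)/log₂ 16 = 309/4 = 77.250 ms per bit = 0.07725 s/bit; the reciprocal is 12.945 bits/s.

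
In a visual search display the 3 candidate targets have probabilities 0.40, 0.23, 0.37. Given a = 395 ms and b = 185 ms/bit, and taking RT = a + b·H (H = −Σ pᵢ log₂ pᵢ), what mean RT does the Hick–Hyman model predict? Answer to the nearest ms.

681 ms

Entropy contributions −pᵢ log₂ pᵢ: 0.5288, 0.4877, 0.5307; sum H = 1.5472 bits.
RT = a + bH = 395 + 185·1.5472 = 681.23 ms.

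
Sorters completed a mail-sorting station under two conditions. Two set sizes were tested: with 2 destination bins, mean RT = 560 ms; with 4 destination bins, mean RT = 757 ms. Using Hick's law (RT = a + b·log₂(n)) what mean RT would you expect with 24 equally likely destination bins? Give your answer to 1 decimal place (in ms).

With log₂ n on the abscissa the relation is linear; from the two conditions:
  b = (757 − 560) / (log₂ 4 − log₂ 2) = 197 / (2 − 1) = 197.000 ms/bit
  a = 560 − 197.000 × 1 = 363.000 ms
Then RT(24) = 363.000 + 197.000 × log₂ 24 = 363.000 + 197.000 × 4.5850 ≈ 1266.238 ms.

1266.2 ms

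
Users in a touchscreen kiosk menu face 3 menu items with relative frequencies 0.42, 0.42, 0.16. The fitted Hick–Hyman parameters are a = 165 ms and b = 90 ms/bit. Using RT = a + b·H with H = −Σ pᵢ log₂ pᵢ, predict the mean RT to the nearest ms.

298 ms

H = 0.42·log₂(1/0.42) + 0.42·log₂(1/0.42) + 0.16·log₂(1/0.16) = 1.4743 bits.
RT = 165 + 90 × 1.4743 = 297.69 ms.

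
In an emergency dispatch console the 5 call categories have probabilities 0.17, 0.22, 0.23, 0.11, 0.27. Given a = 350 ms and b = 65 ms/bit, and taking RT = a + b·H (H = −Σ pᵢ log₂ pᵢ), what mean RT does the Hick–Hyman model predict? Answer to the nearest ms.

497 ms

Entropy contributions −pᵢ log₂ pᵢ: 0.4346, 0.4806, 0.4877, 0.3503, 0.5100; sum H = 2.2631 bits.
RT = a + bH = 350 + 65·2.2631 = 497.10 ms.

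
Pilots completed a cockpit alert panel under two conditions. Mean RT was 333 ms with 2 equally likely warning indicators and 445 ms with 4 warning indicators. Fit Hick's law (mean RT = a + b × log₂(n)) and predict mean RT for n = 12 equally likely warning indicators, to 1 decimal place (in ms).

RT is linear in log₂ n, so two points fix the line:
  b = (445 − 333) / (log₂ 4 − log₂ 2) = 112 / (2 − 1) = 112.000 ms/bit
  a = 333 − 112.000 × 1 = 221.000 ms
Then RT(12) = 221.000 + 112.000 × log₂ 12 = 221.000 + 112.000 × 3.5850 ≈ 622.516 ms.

622.5 ms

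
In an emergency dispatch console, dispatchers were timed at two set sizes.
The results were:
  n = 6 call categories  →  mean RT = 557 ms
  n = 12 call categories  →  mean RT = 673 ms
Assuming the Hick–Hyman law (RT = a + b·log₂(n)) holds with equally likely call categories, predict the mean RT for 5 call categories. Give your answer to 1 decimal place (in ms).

Fit slope and intercept:
  b = (673 − 557) / (log₂ 12 − log₂ 6) = 116 / (3.5850 − 2.5850) = 116.000 ms/bit
  a = 557 − 116.000 × 2.5850 = 257.144 ms
Then RT(5) = 257.144 + 116.000 × log₂ 5 = 257.144 + 116.000 × 2.3219 ≈ 526.488 ms.

526.5 ms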